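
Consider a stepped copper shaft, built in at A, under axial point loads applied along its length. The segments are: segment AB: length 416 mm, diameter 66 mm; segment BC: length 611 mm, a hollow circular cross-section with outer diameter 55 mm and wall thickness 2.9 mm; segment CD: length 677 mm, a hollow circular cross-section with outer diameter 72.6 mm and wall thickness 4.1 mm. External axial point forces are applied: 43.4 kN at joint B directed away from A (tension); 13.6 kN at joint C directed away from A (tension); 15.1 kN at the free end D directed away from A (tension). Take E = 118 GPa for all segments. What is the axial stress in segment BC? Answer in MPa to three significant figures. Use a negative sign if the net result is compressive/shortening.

60.5 MPa

Internal axial forces (sectioning from the free end, tension +): N_CD = 15.1 kN, N_BC = 28.7 kN, N_AB = 72.1 kN.
A_BC = 474.7 mm².
σ_BC = N_BC/A_BC = 28700/474.7 = 60.46 MPa.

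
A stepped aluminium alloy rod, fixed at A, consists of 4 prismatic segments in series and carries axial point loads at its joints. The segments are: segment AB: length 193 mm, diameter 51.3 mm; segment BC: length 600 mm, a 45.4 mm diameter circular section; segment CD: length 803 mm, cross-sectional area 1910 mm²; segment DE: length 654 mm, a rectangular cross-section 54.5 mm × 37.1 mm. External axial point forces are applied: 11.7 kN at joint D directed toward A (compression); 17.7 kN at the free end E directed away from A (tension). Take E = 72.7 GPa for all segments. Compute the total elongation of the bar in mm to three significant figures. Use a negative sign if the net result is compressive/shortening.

Internal axial forces (sectioning from the free end, tension +): N_DE = 17.7 kN, N_CD = 6 kN, N_BC = 6 kN, N_AB = 6 kN.
A_AB = 2067 mm².
A_BC = 1619 mm².
A_DE = 2022 mm².
δ_AB = 6000·193/(2067·72700) = 0.007706 mm
δ_BC = 6000·600/(1619·72700) = 0.03059 mm
δ_CD = 6000·803/(1910·72700) = 0.0347 mm
δ_DE = 17700·654/(2022·72700) = 0.07875 mm
δ = Σδ_i = 0.1517 mm.

0.152 mm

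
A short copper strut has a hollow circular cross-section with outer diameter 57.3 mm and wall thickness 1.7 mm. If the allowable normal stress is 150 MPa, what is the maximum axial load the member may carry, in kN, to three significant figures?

44.5 kN

A = 296.9 mm².
P_max = σ_allow · A = 150 · 296.9 = 44540 N = 44.54 kN.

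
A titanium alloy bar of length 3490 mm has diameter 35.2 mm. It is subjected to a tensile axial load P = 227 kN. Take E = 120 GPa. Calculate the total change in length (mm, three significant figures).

A = 973.1 mm².
δ_mech = NL/(AE) = 227000·3490/(973.1·120000) = 6.784 mm.

6.78 mm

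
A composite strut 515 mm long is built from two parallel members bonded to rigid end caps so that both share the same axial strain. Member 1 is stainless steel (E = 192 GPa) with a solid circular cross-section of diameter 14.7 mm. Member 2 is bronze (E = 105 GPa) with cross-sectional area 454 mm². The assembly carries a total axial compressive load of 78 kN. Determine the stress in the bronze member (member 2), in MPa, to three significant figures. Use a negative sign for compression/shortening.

-102 MPa

A_1 = 169.7 mm².
Equal strain + equilibrium ⇒ each member carries load in proportion to AE: A₁E₁ = 32590000 N, A₂E₂ = 47670000 N, ΣAE = 80260000 N.
σ₂ = P·E₂/ΣAE = -78000·105000/80260000 = -102 MPa.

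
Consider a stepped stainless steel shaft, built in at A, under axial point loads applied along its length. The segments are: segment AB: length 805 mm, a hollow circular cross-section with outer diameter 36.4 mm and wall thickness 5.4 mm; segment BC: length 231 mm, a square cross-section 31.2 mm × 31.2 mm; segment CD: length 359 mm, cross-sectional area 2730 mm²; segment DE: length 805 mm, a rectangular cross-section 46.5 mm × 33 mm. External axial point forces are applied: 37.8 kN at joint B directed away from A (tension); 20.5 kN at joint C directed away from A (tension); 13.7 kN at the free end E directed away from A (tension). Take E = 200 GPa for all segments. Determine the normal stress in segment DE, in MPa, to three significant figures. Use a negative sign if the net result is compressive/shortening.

8.93 MPa

Internal axial forces (sectioning from the free end, tension +): N_DE = 13.7 kN, N_CD = 13.7 kN, N_BC = 34.2 kN, N_AB = 72 kN.
A_DE = 1534 mm².
σ_DE = N_DE/A_DE = 13700/1534 = 8.928 MPa.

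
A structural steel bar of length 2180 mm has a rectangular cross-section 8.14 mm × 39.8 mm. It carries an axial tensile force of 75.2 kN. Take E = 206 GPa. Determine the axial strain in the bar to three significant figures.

0.00113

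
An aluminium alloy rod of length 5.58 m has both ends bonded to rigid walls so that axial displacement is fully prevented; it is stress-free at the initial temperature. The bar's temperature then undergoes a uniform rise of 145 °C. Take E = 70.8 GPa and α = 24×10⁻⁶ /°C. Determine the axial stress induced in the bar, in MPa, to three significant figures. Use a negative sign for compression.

-246 MPa

Free thermal expansion αLΔT = 24e-6 · 5580 · 145 = 19.42 mm.
The walls impose strain ε = −(19.42)/5580 = -3.4800e-03; σ = Eε = 70800 · -3.4800e-03 = -246.4 MPa.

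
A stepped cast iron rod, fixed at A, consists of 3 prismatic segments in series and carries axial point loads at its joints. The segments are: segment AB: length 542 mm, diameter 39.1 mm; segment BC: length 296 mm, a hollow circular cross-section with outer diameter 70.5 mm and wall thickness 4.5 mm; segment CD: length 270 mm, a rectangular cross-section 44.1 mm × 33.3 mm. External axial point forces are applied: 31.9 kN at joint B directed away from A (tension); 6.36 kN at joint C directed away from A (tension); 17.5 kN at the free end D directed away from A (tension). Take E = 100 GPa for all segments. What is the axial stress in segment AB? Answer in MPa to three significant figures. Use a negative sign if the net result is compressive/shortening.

Internal axial forces (sectioning from the free end, tension +): N_CD = 17.5 kN, N_BC = 23.86 kN, N_AB = 55.76 kN.
A_AB = 1201 mm².
σ_AB = N_AB/A_AB = 55760/1201 = 46.44 MPa.

46.4 MPa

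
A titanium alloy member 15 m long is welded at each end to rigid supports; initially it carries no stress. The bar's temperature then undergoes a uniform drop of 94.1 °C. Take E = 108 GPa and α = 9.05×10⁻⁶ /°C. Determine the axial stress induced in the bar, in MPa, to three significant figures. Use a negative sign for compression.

92.0 MPa

Free thermal expansion αLΔT = 9.05e-6 · 15000 · -94.1 = -12.77 mm.
The walls impose strain ε = −(-12.77)/15000 = 8.5160e-04; σ = Eε = 108000 · 8.5160e-04 = 91.97 MPa.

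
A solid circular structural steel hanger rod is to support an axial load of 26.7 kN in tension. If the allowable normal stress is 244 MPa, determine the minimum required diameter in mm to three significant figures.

11.8 mm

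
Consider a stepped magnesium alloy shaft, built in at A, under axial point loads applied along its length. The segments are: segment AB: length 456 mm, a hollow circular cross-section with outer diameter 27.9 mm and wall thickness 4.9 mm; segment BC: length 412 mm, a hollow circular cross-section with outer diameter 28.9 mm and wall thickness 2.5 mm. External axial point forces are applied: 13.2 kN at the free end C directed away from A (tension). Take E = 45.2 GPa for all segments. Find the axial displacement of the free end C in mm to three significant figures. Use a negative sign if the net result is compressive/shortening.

Internal axial forces (sectioning from the free end, tension +): N_BC = 13.2 kN, N_AB = 13.2 kN.
A_AB = 354.1 mm².
A_BC = 207.3 mm².
δ_AB = 13200·456/(354.1·45200) = 0.3761 mm
δ_BC = 13200·412/(207.3·45200) = 0.5803 mm
δ = Σδ_i = 0.9564 mm.

0.956 mm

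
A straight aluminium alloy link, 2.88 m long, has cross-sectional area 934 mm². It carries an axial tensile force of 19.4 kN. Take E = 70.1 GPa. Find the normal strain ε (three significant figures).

σ = N/A = 20.77 MPa; ε = σ/E = 20.77/70100 = 2.963e-04.

2.96e-04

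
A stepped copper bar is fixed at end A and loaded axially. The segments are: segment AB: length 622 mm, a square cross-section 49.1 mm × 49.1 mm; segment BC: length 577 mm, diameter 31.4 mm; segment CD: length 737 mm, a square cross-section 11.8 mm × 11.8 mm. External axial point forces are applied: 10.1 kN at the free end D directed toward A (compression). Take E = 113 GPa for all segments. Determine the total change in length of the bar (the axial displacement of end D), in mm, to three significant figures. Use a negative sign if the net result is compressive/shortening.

Internal axial forces (sectioning from the free end, tension +): N_CD = -10.1 kN, N_BC = -10.1 kN, N_AB = -10.1 kN.
A_AB = 2411 mm².
A_BC = 774.4 mm².
A_CD = 139.2 mm².
δ_AB = -10100·622/(2411·113000) = -0.02306 mm
δ_BC = -10100·577/(774.4·113000) = -0.0666 mm
δ_CD = -10100·737/(139.2·113000) = -0.4731 mm
δ = Σδ_i = -0.5628 mm.

-0.563 mm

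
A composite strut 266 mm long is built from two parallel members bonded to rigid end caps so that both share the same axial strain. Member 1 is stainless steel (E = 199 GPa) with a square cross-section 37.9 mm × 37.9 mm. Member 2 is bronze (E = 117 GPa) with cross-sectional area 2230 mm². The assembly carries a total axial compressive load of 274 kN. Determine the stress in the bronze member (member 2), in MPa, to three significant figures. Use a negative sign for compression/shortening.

-58.6 MPa

A_1 = 1436 mm².
Equal strain + equilibrium ⇒ each member carries load in proportion to AE: A₁E₁ = 285800000 N, A₂E₂ = 260900000 N, ΣAE = 546800000 N.
σ₂ = P·E₂/ΣAE = -274000·117000/546800000 = -58.63 MPa.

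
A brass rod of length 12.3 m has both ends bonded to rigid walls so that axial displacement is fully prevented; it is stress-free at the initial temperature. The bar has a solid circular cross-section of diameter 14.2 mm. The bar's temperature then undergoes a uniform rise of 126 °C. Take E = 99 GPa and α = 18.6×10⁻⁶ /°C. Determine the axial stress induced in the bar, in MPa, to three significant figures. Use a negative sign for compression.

-232 MPa

Free thermal expansion αLΔT = 18.6e-6 · 12300 · 126 = 28.83 mm.
The walls impose strain ε = −(28.83)/12300 = -2.3436e-03; σ = Eε = 99000 · -2.3436e-03 = -232 MPa.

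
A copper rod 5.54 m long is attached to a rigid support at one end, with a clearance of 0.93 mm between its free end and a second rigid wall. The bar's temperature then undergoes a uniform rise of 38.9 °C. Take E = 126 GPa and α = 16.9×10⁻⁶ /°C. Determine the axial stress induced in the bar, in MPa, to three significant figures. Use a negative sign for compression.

Free thermal expansion αLΔT = 16.9e-6 · 5540 · 38.9 = 3.642 mm.
The walls engage after the gap closes; constrained expansion = 3.642 − 0.93 = 2.712 mm.
The walls impose strain ε = −(2.712)/5540 = -4.8954e-04; σ = Eε = 126000 · -4.8954e-04 = -61.68 MPa.

-61.7 MPa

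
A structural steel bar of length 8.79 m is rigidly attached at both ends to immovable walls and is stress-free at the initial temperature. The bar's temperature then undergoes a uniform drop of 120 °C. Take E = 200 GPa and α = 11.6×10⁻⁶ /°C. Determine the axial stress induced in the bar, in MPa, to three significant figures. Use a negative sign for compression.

278 MPa

Free thermal expansion αLΔT = 11.6e-6 · 8790 · -120 = -12.24 mm.
The walls impose strain ε = −(-12.24)/8790 = 1.3920e-03; σ = Eε = 200000 · 1.3920e-03 = 278.4 MPa.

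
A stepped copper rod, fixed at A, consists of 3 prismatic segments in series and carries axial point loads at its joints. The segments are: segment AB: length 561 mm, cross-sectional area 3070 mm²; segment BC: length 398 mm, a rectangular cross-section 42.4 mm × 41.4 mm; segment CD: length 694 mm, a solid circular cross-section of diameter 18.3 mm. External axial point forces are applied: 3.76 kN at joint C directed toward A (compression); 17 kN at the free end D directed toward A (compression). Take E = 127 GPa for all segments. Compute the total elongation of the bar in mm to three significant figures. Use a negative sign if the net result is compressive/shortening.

-0.420 mm

Internal axial forces (sectioning from the free end, tension +): N_CD = -17 kN, N_BC = -20.76 kN, N_AB = -20.76 kN.
A_BC = 1755 mm².
A_CD = 263 mm².
δ_AB = -20760·561/(3070·127000) = -0.02987 mm
δ_BC = -20760·398/(1755·127000) = -0.03706 mm
δ_CD = -17000·694/(263·127000) = -0.3532 mm
δ = Σδ_i = -0.4201 mm.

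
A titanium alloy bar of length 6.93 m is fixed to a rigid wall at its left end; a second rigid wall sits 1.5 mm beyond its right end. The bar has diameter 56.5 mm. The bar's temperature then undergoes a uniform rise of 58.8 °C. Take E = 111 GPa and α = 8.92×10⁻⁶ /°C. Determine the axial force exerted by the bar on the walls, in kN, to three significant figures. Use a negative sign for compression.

Free thermal expansion αLΔT = 8.92e-6 · 6930 · 58.8 = 3.635 mm.
The walls engage after the gap closes; constrained expansion = 3.635 − 1.5 = 2.135 mm.
The walls impose strain ε = −(2.135)/6930 = -3.0805e-04; σ = Eε = 111000 · -3.0805e-04 = -34.19 MPa.
Wall reaction R = σ·A = -34.19·2507 = -85730 N = -85.73 kN.

-85.7 kN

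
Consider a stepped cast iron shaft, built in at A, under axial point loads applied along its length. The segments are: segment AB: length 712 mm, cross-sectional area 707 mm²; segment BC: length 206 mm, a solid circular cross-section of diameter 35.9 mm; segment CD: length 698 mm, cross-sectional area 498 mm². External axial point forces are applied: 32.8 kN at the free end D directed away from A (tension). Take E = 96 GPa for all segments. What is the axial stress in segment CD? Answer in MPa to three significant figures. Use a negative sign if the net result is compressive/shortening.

65.9 MPa

Internal axial forces (sectioning from the free end, tension +): N_CD = 32.8 kN, N_BC = 32.8 kN, N_AB = 32.8 kN.
σ_CD = N_CD/A_CD = 32800/498 = 65.86 MPa.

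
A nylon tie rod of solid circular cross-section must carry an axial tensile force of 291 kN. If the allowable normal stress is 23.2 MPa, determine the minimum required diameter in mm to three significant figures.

126 mm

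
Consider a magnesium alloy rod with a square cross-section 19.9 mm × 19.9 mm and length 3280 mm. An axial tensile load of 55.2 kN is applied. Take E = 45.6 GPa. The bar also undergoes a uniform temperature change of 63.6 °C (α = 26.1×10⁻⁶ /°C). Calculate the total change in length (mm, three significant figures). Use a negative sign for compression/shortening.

A = 396 mm².
δ_mech = NL/(AE) = 55200·3280/(396·45600) = 10.03 mm.
δ_thermal = αLΔT = 26.1e-6·3280·63.6 = 5.445 mm.
δ = δ_mech + δ_thermal = 15.47 mm.

15.5 mm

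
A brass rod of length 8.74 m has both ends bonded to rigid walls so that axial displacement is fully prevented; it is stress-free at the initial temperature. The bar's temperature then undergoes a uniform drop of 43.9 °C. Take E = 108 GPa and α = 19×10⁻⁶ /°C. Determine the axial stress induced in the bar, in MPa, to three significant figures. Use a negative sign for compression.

90.1 MPa

Free thermal expansion αLΔT = 19e-6 · 8740 · -43.9 = -7.29 mm.
The walls impose strain ε = −(-7.29)/8740 = 8.3410e-04; σ = Eε = 108000 · 8.3410e-04 = 90.08 MPa.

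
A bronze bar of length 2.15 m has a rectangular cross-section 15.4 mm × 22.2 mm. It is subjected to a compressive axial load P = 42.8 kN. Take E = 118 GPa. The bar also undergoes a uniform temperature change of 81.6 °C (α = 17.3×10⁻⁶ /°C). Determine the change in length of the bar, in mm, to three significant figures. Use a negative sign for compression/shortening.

A = 341.9 mm².
δ_mech = NL/(AE) = -42800·2150/(341.9·118000) = -2.281 mm.
δ_thermal = αLΔT = 17.3e-6·2150·81.6 = 3.035 mm.
δ = δ_mech + δ_thermal = 0.7541 mm.

0.754 mm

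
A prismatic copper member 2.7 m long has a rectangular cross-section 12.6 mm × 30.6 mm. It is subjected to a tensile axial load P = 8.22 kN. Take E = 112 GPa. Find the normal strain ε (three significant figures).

A = 385.6 mm².
σ = N/A = 21.32 MPa; ε = σ/E = 21.32/112000 = 1.904e-04.

1.90e-04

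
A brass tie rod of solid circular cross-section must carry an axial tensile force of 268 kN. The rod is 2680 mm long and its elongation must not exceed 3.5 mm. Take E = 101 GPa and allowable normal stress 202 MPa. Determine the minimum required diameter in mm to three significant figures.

Required area A ≥ P/σ_allow = 268000/202 = 1327 mm².
For a solid circular section, d ≥ √(4A/π) = 41.1 mm.
Elongation limit: A ≥ PL/(Eδ_allow) = 268000·2680/(101000·3.5) = 2032 mm² ⇒ d ≥ 50.86 mm.
The elongation limit governs.

50.9 mm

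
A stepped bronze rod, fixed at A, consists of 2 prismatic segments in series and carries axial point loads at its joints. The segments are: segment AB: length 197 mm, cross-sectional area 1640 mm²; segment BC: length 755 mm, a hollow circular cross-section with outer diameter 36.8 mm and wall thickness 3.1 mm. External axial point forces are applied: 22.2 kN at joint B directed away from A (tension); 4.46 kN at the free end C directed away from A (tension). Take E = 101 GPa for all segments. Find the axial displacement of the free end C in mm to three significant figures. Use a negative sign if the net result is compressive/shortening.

0.133 mm

Internal axial forces (sectioning from the free end, tension +): N_BC = 4.46 kN, N_AB = 26.66 kN.
A_BC = 328.2 mm².
δ_AB = 26660·197/(1640·101000) = 0.03171 mm
δ_BC = 4460·755/(328.2·101000) = 0.1016 mm
δ = Σδ_i = 0.1333 mm.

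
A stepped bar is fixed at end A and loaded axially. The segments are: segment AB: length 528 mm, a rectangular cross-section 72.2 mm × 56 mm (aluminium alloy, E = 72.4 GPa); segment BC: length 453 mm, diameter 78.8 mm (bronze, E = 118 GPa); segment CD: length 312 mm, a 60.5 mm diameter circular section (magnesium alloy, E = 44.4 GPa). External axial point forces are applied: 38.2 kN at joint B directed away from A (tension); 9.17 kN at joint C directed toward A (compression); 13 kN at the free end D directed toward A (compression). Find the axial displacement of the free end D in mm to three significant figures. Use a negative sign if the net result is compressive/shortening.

-0.0203 mm

Internal axial forces (sectioning from the free end, tension +): N_CD = -13 kN, N_BC = -22.17 kN, N_AB = 16.03 kN.
A_AB = 4043 mm².
A_BC = 4877 mm².
A_CD = 2875 mm².
δ_AB = 16030·528/(4043·72400) = 0.02891 mm
δ_BC = -22170·453/(4877·118000) = -0.01745 mm
δ_CD = -13000·312/(2875·44400) = -0.03178 mm
δ = Σδ_i = -0.02032 mm.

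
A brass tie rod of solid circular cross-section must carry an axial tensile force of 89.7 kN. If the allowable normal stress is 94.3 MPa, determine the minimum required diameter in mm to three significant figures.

34.8 mm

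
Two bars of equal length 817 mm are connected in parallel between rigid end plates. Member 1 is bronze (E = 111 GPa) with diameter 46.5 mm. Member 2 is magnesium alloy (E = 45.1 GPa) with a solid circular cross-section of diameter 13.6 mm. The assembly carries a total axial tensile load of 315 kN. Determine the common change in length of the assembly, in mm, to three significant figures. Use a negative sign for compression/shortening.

A_1 = 1698 mm².
A_2 = 145.3 mm².
Equal strain + equilibrium ⇒ each member carries load in proportion to AE: A₁E₁ = 188500000 N, A₂E₂ = 6552000 N, ΣAE = 195100000 N.
δ = PL/ΣAE = 315000·817/195100000 = 1.319 mm.

1.32 mm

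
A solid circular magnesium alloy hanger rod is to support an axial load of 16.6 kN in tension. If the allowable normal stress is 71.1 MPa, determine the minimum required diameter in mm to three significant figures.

17.2 mm

Required area A ≥ P/σ_allow = 16600/71.1 = 233.5 mm².
For a solid circular section, d ≥ √(4A/π) = 17.24 mm.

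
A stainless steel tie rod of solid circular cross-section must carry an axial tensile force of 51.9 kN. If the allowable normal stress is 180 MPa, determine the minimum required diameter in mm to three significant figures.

19.2 mm

Required area A ≥ P/σ_allow = 51900/180 = 288.3 mm².
For a solid circular section, d ≥ √(4A/π) = 19.16 mm.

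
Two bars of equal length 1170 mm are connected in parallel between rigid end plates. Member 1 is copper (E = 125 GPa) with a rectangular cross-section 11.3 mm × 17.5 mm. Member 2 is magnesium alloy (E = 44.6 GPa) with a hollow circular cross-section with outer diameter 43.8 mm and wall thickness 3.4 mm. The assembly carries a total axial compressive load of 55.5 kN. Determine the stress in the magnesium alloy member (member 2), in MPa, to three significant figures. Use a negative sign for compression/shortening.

-56.3 MPa

A_1 = 197.8 mm².
A_2 = 431.5 mm².
Equal strain + equilibrium ⇒ each member carries load in proportion to AE: A₁E₁ = 24720000 N, A₂E₂ = 19250000 N, ΣAE = 43960000 N.
σ₂ = P·E₂/ΣAE = -55500·44600/43960000 = -56.3 MPa.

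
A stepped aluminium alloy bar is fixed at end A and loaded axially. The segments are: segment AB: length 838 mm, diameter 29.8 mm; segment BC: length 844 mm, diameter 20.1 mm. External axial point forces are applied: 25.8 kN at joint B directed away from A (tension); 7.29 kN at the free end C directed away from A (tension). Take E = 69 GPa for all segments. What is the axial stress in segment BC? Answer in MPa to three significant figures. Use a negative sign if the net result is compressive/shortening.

23.0 MPa

Internal axial forces (sectioning from the free end, tension +): N_BC = 7.29 kN, N_AB = 33.09 kN.
A_BC = 317.3 mm².
σ_BC = N_BC/A_BC = 7290/317.3 = 22.97 MPa.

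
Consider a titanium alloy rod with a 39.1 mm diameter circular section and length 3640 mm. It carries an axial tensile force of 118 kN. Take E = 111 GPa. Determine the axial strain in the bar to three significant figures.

8.85e-04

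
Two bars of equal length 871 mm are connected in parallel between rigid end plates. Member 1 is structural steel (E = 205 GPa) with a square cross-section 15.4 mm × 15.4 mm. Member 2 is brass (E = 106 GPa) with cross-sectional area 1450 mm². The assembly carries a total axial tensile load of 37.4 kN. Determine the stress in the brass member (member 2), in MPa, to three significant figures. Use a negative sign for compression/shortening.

A_1 = 237.2 mm².
Equal strain + equilibrium ⇒ each member carries load in proportion to AE: A₁E₁ = 48620000 N, A₂E₂ = 153700000 N, ΣAE = 202300000 N.
σ₂ = P·E₂/ΣAE = 37400·106000/202300000 = 19.59 MPa.

19.6 MPa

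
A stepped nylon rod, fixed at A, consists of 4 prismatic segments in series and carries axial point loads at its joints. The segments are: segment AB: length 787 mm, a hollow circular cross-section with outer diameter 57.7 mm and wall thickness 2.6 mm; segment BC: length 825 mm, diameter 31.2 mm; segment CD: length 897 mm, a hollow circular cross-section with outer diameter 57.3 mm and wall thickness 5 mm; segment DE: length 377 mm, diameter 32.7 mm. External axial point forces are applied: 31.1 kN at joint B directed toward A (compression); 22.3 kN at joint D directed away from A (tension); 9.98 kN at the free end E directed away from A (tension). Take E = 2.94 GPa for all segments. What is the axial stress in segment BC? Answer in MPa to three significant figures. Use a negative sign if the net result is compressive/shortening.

42.2 MPa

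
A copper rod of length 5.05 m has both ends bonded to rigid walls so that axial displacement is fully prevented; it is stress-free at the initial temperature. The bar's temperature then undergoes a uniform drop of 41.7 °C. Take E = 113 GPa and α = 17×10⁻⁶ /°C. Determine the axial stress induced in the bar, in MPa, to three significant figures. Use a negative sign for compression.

80.1 MPa

Free thermal expansion αLΔT = 17e-6 · 5050 · -41.7 = -3.58 mm.
The walls impose strain ε = −(-3.58)/5050 = 7.0890e-04; σ = Eε = 113000 · 7.0890e-04 = 80.11 MPa.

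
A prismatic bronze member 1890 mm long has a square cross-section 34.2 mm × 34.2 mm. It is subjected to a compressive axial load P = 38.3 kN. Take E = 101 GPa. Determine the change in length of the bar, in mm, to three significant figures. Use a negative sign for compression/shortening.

A = 1170 mm².
δ_mech = NL/(AE) = -38300·1890/(1170·101000) = -0.6128 mm.

-0.613 mm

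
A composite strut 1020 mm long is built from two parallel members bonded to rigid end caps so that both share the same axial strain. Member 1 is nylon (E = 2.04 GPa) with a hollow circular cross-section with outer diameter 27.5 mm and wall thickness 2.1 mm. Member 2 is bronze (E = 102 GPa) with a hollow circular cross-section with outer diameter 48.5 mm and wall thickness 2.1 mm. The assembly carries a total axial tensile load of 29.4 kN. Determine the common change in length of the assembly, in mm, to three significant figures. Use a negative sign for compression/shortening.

A_1 = 167.6 mm².
A_2 = 306.1 mm².
Equal strain + equilibrium ⇒ each member carries load in proportion to AE: A₁E₁ = 341800 N, A₂E₂ = 31220000 N, ΣAE = 31570000 N.
δ = PL/ΣAE = 29400·1020/31570000 = 0.95 mm.

0.950 mm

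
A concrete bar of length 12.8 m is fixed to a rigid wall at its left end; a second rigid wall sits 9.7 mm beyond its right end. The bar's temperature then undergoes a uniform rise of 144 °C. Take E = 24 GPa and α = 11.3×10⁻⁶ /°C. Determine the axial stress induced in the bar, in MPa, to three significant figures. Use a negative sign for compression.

-20.9 MPa

Free thermal expansion αLΔT = 11.3e-6 · 12800 · 144 = 20.83 mm.
The walls engage after the gap closes; constrained expansion = 20.83 − 9.7 = 11.13 mm.
The walls impose strain ε = −(11.13)/12800 = -8.6939e-04; σ = Eε = 24000 · -8.6939e-04 = -20.87 MPa.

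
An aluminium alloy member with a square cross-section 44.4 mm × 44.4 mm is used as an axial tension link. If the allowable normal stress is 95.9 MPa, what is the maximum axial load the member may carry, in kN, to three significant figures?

189 kN

A = 1971 mm².
P_max = σ_allow · A = 95.9 · 1971 = 189100 N = 189.1 kN.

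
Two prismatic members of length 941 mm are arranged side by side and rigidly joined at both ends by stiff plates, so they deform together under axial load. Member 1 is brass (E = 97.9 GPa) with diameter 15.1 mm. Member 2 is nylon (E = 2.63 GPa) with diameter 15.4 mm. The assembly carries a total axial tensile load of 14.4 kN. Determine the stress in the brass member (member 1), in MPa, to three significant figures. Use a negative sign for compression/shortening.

78.2 MPa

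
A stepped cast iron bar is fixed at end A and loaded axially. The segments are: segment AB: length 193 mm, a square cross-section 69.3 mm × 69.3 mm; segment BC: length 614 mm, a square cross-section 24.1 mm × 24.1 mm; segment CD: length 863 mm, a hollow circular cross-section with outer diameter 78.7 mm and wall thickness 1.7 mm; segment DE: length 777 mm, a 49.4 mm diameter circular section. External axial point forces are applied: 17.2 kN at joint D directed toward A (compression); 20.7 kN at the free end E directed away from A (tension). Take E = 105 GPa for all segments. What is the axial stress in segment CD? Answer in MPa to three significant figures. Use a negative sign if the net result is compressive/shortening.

Internal axial forces (sectioning from the free end, tension +): N_DE = 20.7 kN, N_CD = 3.5 kN, N_BC = 3.5 kN, N_AB = 3.5 kN.
A_CD = 411.2 mm².
σ_CD = N_CD/A_CD = 3500/411.2 = 8.511 MPa.

8.51 MPa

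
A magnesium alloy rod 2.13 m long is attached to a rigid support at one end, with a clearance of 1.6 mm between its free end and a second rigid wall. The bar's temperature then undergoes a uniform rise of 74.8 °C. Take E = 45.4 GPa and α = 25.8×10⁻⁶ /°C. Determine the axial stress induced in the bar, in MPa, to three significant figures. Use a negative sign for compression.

Free thermal expansion αLΔT = 25.8e-6 · 2130 · 74.8 = 4.111 mm.
The walls engage after the gap closes; constrained expansion = 4.111 − 1.6 = 2.511 mm.
The walls impose strain ε = −(2.511)/2130 = -1.1787e-03; σ = Eε = 45400 · -1.1787e-03 = -53.51 MPa.

-53.5 MPa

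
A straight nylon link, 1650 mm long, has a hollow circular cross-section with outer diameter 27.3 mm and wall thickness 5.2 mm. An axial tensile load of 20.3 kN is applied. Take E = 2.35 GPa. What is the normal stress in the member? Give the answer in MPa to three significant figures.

56.2 MPa

A = 361 mm².
σ = N/A = 20300/361 = 56.23 MPa.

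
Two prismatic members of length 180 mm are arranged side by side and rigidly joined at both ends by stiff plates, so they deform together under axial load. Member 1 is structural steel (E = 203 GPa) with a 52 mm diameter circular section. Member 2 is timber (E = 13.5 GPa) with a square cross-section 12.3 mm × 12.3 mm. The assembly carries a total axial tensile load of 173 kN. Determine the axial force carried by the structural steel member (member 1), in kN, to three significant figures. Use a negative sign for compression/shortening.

A_1 = 2124 mm².
A_2 = 151.3 mm².
Equal strain + equilibrium ⇒ each member carries load in proportion to AE: A₁E₁ = 431100000 N, A₂E₂ = 2042000 N, ΣAE = 433200000 N.
F₁ = P·A₁E₁/ΣAE = 173000·431100000/433200000 = 172200 N.

172 kN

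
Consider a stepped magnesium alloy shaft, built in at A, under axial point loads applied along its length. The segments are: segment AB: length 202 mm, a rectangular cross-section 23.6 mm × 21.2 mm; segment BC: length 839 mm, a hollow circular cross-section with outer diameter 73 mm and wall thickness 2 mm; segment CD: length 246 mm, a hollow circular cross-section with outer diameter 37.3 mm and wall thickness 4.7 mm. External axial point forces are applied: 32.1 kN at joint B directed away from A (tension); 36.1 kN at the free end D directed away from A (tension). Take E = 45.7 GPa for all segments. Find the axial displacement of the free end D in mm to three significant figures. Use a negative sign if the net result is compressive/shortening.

Internal axial forces (sectioning from the free end, tension +): N_CD = 36.1 kN, N_BC = 36.1 kN, N_AB = 68.2 kN.
A_AB = 500.3 mm².
A_BC = 446.1 mm².
A_CD = 481.4 mm².
δ_AB = 68200·202/(500.3·45700) = 0.6025 mm
δ_BC = 36100·839/(446.1·45700) = 1.486 mm
δ_CD = 36100·246/(481.4·45700) = 0.4037 mm
δ = Σδ_i = 2.492 mm.

2.49 mm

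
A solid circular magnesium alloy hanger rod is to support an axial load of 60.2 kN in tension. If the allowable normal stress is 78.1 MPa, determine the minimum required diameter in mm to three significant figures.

31.3 mm

Required area A ≥ P/σ_allow = 60200/78.1 = 770.8 mm².
For a solid circular section, d ≥ √(4A/π) = 31.33 mm.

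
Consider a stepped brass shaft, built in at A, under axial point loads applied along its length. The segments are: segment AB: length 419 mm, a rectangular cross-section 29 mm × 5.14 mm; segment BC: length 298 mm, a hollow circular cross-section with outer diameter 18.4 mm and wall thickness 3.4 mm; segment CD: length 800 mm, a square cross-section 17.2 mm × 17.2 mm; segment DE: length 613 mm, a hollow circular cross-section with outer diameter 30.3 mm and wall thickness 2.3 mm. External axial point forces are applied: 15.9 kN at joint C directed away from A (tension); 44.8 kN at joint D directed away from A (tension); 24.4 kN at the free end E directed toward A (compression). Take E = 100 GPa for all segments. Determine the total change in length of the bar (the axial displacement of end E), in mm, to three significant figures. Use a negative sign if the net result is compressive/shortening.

Internal axial forces (sectioning from the free end, tension +): N_DE = -24.4 kN, N_CD = 20.4 kN, N_BC = 36.3 kN, N_AB = 36.3 kN.
A_AB = 149.1 mm².
A_BC = 160.2 mm².
A_CD = 295.8 mm².
A_DE = 202.3 mm².
δ_AB = 36300·419/(149.1·100000) = 1.02 mm
δ_BC = 36300·298/(160.2·100000) = 0.6752 mm
δ_CD = 20400·800/(295.8·100000) = 0.5516 mm
δ_DE = -24400·613/(202.3·100000) = -0.7393 mm
δ = Σδ_i = 1.508 mm.

1.51 mm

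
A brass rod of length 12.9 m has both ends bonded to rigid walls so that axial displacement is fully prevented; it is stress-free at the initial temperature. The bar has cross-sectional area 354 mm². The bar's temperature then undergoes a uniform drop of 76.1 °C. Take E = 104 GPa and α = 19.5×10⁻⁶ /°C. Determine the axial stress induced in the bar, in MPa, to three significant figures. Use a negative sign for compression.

154 MPa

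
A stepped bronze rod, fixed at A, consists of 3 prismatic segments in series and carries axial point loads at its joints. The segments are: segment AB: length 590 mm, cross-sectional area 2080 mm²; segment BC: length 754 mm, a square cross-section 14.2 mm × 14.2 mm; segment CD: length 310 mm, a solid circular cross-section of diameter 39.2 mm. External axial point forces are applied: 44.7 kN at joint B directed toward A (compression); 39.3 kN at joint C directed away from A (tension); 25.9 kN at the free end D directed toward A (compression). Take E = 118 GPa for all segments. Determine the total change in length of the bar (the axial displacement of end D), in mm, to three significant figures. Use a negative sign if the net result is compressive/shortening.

0.293 mm

Internal axial forces (sectioning from the free end, tension +): N_CD = -25.9 kN, N_BC = 13.4 kN, N_AB = -31.3 kN.
A_BC = 201.6 mm².
A_CD = 1207 mm².
δ_AB = -31300·590/(2080·118000) = -0.07524 mm
δ_BC = 13400·754/(201.6·118000) = 0.4246 mm
δ_CD = -25900·310/(1207·118000) = -0.05638 mm
δ = Σδ_i = 0.293 mm.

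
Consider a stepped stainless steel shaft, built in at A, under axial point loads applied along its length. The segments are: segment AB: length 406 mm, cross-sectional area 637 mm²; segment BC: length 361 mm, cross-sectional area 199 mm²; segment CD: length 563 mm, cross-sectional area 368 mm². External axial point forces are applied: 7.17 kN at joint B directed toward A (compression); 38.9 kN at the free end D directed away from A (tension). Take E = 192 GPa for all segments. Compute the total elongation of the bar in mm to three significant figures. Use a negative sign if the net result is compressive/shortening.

Internal axial forces (sectioning from the free end, tension +): N_CD = 38.9 kN, N_BC = 38.9 kN, N_AB = 31.73 kN.
δ_AB = 31730·406/(637·192000) = 0.1053 mm
δ_BC = 38900·361/(199·192000) = 0.3675 mm
δ_CD = 38900·563/(368·192000) = 0.31 mm
δ = Σδ_i = 0.7828 mm.

0.783 mm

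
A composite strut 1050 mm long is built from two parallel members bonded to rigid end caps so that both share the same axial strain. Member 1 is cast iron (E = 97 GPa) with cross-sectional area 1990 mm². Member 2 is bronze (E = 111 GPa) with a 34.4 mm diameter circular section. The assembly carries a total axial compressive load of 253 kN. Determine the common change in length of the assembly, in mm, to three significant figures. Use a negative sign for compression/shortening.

A_2 = 929.4 mm².
Equal strain + equilibrium ⇒ each member carries load in proportion to AE: A₁E₁ = 193000000 N, A₂E₂ = 103200000 N, ΣAE = 296200000 N.
δ = PL/ΣAE = -253000·1050/296200000 = -0.8969 mm.

-0.897 mm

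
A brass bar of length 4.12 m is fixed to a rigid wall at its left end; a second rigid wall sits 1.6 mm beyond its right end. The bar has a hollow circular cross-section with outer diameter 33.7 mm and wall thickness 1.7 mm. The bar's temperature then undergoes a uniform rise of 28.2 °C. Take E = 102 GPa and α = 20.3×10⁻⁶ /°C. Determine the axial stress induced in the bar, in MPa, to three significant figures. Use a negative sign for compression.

-18.8 MPa

Free thermal expansion αLΔT = 20.3e-6 · 4120 · 28.2 = 2.359 mm.
The walls engage after the gap closes; constrained expansion = 2.359 − 1.6 = 0.7585 mm.
The walls impose strain ε = −(0.7585)/4120 = -1.8411e-04; σ = Eε = 102000 · -1.8411e-04 = -18.78 MPa.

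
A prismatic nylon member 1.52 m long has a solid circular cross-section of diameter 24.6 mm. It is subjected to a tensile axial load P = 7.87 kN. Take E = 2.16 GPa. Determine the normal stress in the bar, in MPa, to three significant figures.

A = 475.3 mm².
σ = N/A = 7870/475.3 = 16.56 MPa.

16.6 MPa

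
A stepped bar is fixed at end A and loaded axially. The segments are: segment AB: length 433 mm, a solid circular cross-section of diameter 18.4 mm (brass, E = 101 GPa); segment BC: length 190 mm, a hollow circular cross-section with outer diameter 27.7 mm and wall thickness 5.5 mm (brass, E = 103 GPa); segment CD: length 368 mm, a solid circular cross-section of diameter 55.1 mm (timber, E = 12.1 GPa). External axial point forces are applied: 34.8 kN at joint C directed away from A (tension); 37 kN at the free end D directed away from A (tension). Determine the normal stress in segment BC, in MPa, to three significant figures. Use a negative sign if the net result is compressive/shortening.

187 MPa

Internal axial forces (sectioning from the free end, tension +): N_CD = 37 kN, N_BC = 71.8 kN, N_AB = 71.8 kN.
A_BC = 383.6 mm².
σ_BC = N_BC/A_BC = 71800/383.6 = 187.2 MPa.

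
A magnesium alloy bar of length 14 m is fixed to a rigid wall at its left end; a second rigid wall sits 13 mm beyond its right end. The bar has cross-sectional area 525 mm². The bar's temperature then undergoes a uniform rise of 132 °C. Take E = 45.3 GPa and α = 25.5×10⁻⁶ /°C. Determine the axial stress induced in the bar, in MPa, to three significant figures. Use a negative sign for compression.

Free thermal expansion αLΔT = 25.5e-6 · 14000 · 132 = 47.12 mm.
The walls engage after the gap closes; constrained expansion = 47.12 − 13 = 34.12 mm.
The walls impose strain ε = −(34.12)/14000 = -2.4374e-03; σ = Eε = 45300 · -2.4374e-03 = -110.4 MPa.

-110 MPa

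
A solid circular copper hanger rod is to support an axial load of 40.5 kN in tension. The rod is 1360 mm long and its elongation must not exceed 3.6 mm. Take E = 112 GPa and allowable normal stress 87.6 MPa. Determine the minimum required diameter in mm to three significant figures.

24.3 mm

Required area A ≥ P/σ_allow = 40500/87.6 = 462.3 mm².
For a solid circular section, d ≥ √(4A/π) = 24.26 mm.
Elongation limit: A ≥ PL/(Eδ_allow) = 40500·1360/(112000·3.6) = 136.6 mm² ⇒ d ≥ 13.19 mm.
The stress limit governs.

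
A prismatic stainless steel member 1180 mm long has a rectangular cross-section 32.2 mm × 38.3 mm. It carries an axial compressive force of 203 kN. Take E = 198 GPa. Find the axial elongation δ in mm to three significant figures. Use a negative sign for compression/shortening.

-0.981 mm

A = 1233 mm².
δ_mech = NL/(AE) = -203000·1180/(1233·198000) = -0.981 mm.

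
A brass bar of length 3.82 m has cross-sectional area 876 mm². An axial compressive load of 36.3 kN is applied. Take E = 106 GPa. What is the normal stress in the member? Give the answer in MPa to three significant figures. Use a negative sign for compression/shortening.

-41.4 MPa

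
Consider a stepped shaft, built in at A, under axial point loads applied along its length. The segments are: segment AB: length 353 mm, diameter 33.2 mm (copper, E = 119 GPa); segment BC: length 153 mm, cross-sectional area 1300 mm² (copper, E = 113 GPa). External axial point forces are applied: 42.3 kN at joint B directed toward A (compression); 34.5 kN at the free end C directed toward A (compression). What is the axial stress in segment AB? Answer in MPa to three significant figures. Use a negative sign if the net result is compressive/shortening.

Internal axial forces (sectioning from the free end, tension +): N_BC = -34.5 kN, N_AB = -76.8 kN.
A_AB = 865.7 mm².
σ_AB = N_AB/A_AB = -76800/865.7 = -88.71 MPa.

-88.7 MPa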